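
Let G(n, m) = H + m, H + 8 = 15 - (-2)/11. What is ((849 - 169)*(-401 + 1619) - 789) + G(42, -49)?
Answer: 9101501/11 ≈ 8.2741e+5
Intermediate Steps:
H = 79/11 (H = -8 + (15 - (-2)/11) = -8 + (15 - 1*(-2/11)) = -8 + (15 + 2/11) = -8 + 167/11 = 79/11 ≈ 7.1818)
G(n, m) = 79/11 + m
((849 - 169)*(-401 + 1619) - 789) + G(42, -49) = ((849 - 169)*(-401 + 1619) - 789) + (79/11 - 49) = (680*1218 - 789) - 460/11 = (828240 - 789) - 460/11 = 827451 - 460/11 = 9101501/11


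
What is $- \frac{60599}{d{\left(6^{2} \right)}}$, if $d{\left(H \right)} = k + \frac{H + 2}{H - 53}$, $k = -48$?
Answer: $\frac{147169}{122} \approx 1206.3$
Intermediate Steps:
$d{\left(H \right)} = -48 + \frac{2 + H}{-53 + H}$ ($d{\left(H \right)} = -48 + \frac{H + 2}{H - 53} = -48 + \frac{2 + H}{-53 + H}$)
$- \frac{60599}{d{\left(6^{2} \right)}} = - \frac{60599}{\frac{1}{-53 + 6^{2}} \left(2546 - 47 \cdot 6^{2}\right)} = - \frac{60599}{\frac{1}{-53 + 36} \left(2546 - 1692\right)} = - \frac{60599}{\frac{1}{-17} \left(2546 - 1692\right)} = - \frac{60599}{\left(- \frac{1}{17}\right) 854} = - \frac{60599}{- \frac{854}{17}} = \left(-60599\right) \left(- \frac{17}{854}\right) = \frac{147169}{122}$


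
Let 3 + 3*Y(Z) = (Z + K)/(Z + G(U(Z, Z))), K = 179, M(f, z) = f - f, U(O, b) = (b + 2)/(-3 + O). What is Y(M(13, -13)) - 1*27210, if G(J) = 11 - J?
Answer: -952206/35 ≈ -27206.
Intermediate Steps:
U(O, b) = (2 + b)/(-3 + O)
M(f, z) = 0
Y(Z) = -1 + (179 + Z)/(3*(11 + Z - (2 + Z)/(-3 + Z))) (Y(Z) = -1 + ((Z + 179)/(Z + (11 - (2 + Z)/(-3 + Z))))/3 = -1 + ((179 + Z)/(Z + (11 - (2 + Z)/(-3 + Z))))/3 = -1 + ((179 + Z)/(11 + Z - (2 + Z)/(-3 + Z)))/3 = -1 + (179 + Z)/(3*(11 + Z - (2 + Z)/(-3 + Z))))
Y(M(13, -13)) - 1*27210 = (-432 - 2*0² + 155*0)/(3*(-35 + 0² + 7*0)) - 1*27210 = (-432 - 2*0 + 0)/(3*(-35 + 0 + 0)) - 27210 = (⅓)*(-432 + 0 + 0)/(-35) - 27210 = (⅓)*(-1/35)*(-432) - 27210 = 144/35 - 27210 = -952206/35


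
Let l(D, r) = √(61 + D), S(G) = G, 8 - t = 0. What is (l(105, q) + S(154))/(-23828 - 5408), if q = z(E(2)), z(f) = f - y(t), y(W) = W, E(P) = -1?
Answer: -77/14618 - √166/29236 ≈ -0.0057082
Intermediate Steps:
t = 8 (t = 8 - 1*0 = 8 + 0 = 8)
z(f) = -8 + f (z(f) = f - 1*8 = f - 8 = -8 + f)
q = -9 (q = -8 - 1 = -9)
(l(105, q) + S(154))/(-23828 - 5408) = (√(61 + 105) + 154)/(-23828 - 5408) = (√166 + 154)/(-29236) = (154 + √166)*(-1/29236) = -77/14618 - √166/29236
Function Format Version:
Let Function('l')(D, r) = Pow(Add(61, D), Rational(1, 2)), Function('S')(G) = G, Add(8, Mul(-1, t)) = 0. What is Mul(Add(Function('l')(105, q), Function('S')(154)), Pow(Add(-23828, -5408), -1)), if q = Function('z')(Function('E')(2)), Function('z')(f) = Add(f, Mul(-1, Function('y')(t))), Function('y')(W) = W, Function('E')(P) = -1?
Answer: Add(Rational(-77, 14618), Mul(Rational(-1, 29236), Pow(166, Rational(1, 2)))) ≈ -0.0057082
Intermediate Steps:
t = 8 (t = Add(8, Mul(-1, 0)) = Add(8, 0) = 8)
Function('z')(f) = Add(-8, f) (Function('z')(f) = Add(f, Mul(-1, 8)) = Add(f, -8) = Add(-8, f))
q = -9 (q = Add(-8, -1) = -9)
Mul(Add(Function('l')(105, q), Function('S')(154)), Pow(Add(-23828, -5408), -1)) = Mul(Add(Pow(Add(61, 105), Rational(1, 2)), 154), Pow(Add(-23828, -5408), -1)) = Mul(Add(Pow(166, Rational(1, 2)), 154), Pow(-29236, -1)) = Mul(Add(154, Pow(166, Rational(1, 2))), Rational(-1, 29236)) = Add(Rational(-77, 14618), Mul(Rational(-1, 29236), Pow(166, Rational(1, 2))))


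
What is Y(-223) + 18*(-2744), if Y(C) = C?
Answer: -49615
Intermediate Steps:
Y(-223) + 18*(-2744) = -223 + 18*(-2744) = -223 - 49392 = -49615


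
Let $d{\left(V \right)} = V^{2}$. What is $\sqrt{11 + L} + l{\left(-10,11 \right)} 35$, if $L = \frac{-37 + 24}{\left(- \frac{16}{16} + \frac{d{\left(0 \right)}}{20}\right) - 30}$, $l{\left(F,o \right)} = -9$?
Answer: $-315 + \frac{\sqrt{10974}}{31} \approx -311.62$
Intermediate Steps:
$L = \frac{13}{31}$ ($L = \frac{-37 + 24}{\left(- \frac{16}{16} + \frac{0^{2}}{20}\right) - 30} = - \frac{13}{\left(\left(-16\right) \frac{1}{16} + 0 \cdot \frac{1}{20}\right) - 30} = - \frac{13}{\left(-1 + 0\right) - 30} = - \frac{13}{-1 - 30} = - \frac{13}{-31} = \left(-13\right) \left(- \frac{1}{31}\right) = \frac{13}{31} \approx 0.41935$)
$\sqrt{11 + L} + l{\left(-10,11 \right)} 35 = \sqrt{11 + \frac{13}{31}} - 315 = \sqrt{\frac{354}{31}} - 315 = \frac{\sqrt{10974}}{31} - 315 = -315 + \frac{\sqrt{10974}}{31}$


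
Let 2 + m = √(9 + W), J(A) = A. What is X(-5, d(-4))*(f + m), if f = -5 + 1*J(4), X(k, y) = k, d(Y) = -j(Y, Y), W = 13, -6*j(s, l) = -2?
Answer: 15 - 5*√22 ≈ -8.4521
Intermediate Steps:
j(s, l) = ⅓ (j(s, l) = -⅙*(-2) = ⅓)
d(Y) = -⅓ (d(Y) = -1*⅓ = -⅓)
f = -1 (f = -5 + 1*4 = -5 + 4 = -1)
m = -2 + √22 (m = -2 + √(9 + 13) = -2 + √22 ≈ 2.6904)
X(-5, d(-4))*(f + m) = -5*(-1 + (-2 + √22)) = -5*(-3 + √22) = 15 - 5*√22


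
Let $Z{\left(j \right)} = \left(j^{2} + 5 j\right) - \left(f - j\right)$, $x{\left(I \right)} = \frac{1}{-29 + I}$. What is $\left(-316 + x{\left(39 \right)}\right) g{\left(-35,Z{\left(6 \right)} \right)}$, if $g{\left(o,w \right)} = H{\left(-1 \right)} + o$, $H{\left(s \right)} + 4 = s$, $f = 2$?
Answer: $12636$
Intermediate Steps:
$H{\left(s \right)} = -4 + s$
$Z{\left(j \right)} = -2 + j^{2} + 6 j$ ($Z{\left(j \right)} = \left(j^{2} + 5 j\right) + \left(j - 2\right) = \left(j^{2} + 5 j\right) + \left(-2 + j\right) = -2 + j^{2} + 6 j$)
$g{\left(o,w \right)} = -5 + o$ ($g{\left(o,w \right)} = \left(-4 - 1\right) + o = -5 + o$)
$\left(-316 + x{\left(39 \right)}\right) g{\left(-35,Z{\left(6 \right)} \right)} = \left(-316 + \frac{1}{-29 + 39}\right) \left(-5 - 35\right) = \left(-316 + \frac{1}{10}\right) \left(-40\right) = \left(- \frac{3159}{10}\right) \left(-40\right) = 12636$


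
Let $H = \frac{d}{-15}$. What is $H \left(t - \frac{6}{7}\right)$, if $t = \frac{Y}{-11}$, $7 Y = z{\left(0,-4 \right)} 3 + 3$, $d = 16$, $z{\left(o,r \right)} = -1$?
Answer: $\frac{32}{35} \approx 0.91429$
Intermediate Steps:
$Y = 0$ ($Y = \frac{\left(-1\right) 3 + 3}{7} = \frac{-3 + 3}{7} = \frac{1}{7} \cdot 0 = 0$)
$H = - \frac{16}{15}$ ($H = \frac{16}{-15} = 16 \left(- \frac{1}{15}\right) = - \frac{16}{15} \approx -1.0667$)
$t = 0$ ($t = \frac{0}{-11} = 0 \left(- \frac{1}{11}\right) = 0$)
$H \left(t - \frac{6}{7}\right) = - \frac{16 \left(0 - \frac{6}{7}\right)}{15} = \left(- \frac{16}{15}\right) \left(- \frac{6}{7}\right) = \frac{32}{35}$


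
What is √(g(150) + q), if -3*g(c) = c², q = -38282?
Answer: I*√45782 ≈ 213.97*I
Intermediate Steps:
g(c) = -c²/3
√(g(150) + q) = √(-⅓*150² - 38282) = √(-⅓*22500 - 38282) = √(-7500 - 38282) = √(-45782) = I*√45782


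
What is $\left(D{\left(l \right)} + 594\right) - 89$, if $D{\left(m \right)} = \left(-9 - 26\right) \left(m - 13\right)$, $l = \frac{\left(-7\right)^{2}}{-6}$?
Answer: $\frac{7475}{6} \approx 1245.8$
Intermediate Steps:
$l = - \frac{49}{6}$ ($l = 49 \left(- \frac{1}{6}\right) = - \frac{49}{6} \approx -8.1667$)
$D{\left(m \right)} = 455 - 35 m$ ($D{\left(m \right)} = - 35 \left(-13 + m\right) = 455 - 35 m$)
$\left(D{\left(l \right)} + 594\right) - 89 = \left(\left(455 - - \frac{1715}{6}\right) + 594\right) - 89 = \left(\left(455 + \frac{1715}{6}\right) + 594\right) - 89 = \left(\frac{4445}{6} + 594\right) - 89 = \frac{8009}{6} - 89 = \frac{7475}{6}$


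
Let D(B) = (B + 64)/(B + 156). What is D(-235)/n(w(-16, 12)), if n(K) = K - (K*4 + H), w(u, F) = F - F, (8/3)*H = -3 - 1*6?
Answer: 152/237 ≈ 0.64135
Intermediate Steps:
H = -27/8 (H = 3*(-3 - 1*6)/8 = 3*(-3 - 6)/8 = (3/8)*(-9) = -27/8 ≈ -3.3750)
D(B) = (64 + B)/(156 + B)
w(u, F) = 0
n(K) = 27/8 - 3*K (n(K) = K - (K*4 - 27/8) = K - (4*K - 27/8) = K - (-27/8 + 4*K) = K + (27/8 - 4*K) = 27/8 - 3*K)
D(-235)/n(w(-16, 12)) = ((64 - 235)/(156 - 235))/(27/8 - 3*0) = (-171/(-79))/(27/8 + 0) = (-1/79*(-171))/(27/8) = (171/79)*(8/27) = 152/237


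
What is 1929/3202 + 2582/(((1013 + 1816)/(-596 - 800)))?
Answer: -11536062203/9058458 ≈ -1273.5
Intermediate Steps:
1929/3202 + 2582/(((1013 + 1816)/(-596 - 800))) = 1929*(1/3202) + 2582/((2829/(-1396))) = 1929/3202 + 2582/((2829*(-1/1396))) = 1929/3202 + 2582/(-2829/1396) = 1929/3202 + 2582*(-1396/2829) = 1929/3202 - 3604472/2829 = -11536062203/9058458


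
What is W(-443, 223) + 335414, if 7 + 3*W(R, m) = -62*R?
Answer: 344567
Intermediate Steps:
W(R, m) = -7/3 - 62*R/3 (W(R, m) = -7/3 + (-62*R)/3 = -7/3 - 62*R/3)
W(-443, 223) + 335414 = (-7/3 - 62/3*(-443)) + 335414 = (-7/3 + 27466/3) + 335414 = 9153 + 335414 = 344567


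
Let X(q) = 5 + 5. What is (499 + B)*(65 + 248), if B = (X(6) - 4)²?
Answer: 167455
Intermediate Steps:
X(q) = 10
B = 36 (B = (10 - 4)² = 6² = 36)
(499 + B)*(65 + 248) = (499 + 36)*(65 + 248) = 535*313 = 167455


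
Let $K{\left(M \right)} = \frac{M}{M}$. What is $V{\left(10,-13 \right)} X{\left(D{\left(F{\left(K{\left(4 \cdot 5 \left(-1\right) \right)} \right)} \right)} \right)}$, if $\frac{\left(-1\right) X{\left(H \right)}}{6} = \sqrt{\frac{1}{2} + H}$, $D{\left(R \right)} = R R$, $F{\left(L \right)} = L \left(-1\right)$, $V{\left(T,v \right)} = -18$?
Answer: $54 \sqrt{6} \approx 132.27$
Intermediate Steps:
$K{\left(M \right)} = 1$
$F{\left(L \right)} = - L$
$D{\left(R \right)} = R^{2}$
$X{\left(H \right)} = - 6 \sqrt{\frac{1}{2} + H}$
$V{\left(10,-13 \right)} X{\left(D{\left(F{\left(K{\left(4 \cdot 5 \left(-1\right) \right)} \right)} \right)} \right)} = - 18 \left(- 3 \sqrt{2 + 4 \left(\left(-1\right) 1\right)^{2}}\right) = - 18 \left(- 3 \sqrt{2 + 4 \left(-1\right)^{2}}\right) = - 18 \left(- 3 \sqrt{2 + 4 \cdot 1}\right) = - 18 \left(- 3 \sqrt{2 + 4}\right) = - 18 \left(- 3 \sqrt{6}\right) = 54 \sqrt{6}$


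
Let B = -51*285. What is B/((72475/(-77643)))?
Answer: 225708201/14495 ≈ 15571.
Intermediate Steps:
B = -14535
B/((72475/(-77643))) = -14535/(72475/(-77643)) = -14535/(72475*(-1/77643)) = -14535/(-72475/77643) = -14535*(-77643/72475) = 225708201/14495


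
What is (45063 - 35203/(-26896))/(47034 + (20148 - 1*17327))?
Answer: 1212049651/1340900080 ≈ 0.90391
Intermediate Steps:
(45063 - 35203/(-26896))/(47034 + (20148 - 1*17327)) = (45063 - 35203*(-1/26896))/(47034 + (20148 - 17327)) = (45063 + 35203/26896)/(47034 + 2821) = (1212049651/26896)/49855 = (1212049651/26896)*(1/49855) = 1212049651/1340900080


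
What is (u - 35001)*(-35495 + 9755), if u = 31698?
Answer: 85019220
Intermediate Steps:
(u - 35001)*(-35495 + 9755) = (31698 - 35001)*(-35495 + 9755) = -3303*(-25740) = 85019220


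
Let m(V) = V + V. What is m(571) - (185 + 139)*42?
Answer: -12466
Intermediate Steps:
m(V) = 2*V
m(571) - (185 + 139)*42 = 2*571 - (185 + 139)*42 = 1142 - 324*42 = 1142 - 1*13608 = 1142 - 13608 = -12466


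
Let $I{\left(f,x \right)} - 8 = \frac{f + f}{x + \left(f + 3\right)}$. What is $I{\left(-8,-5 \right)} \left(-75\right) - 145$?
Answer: $-865$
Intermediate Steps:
$I{\left(f,x \right)} = 8 + \frac{2 f}{3 + f + x}$ ($I{\left(f,x \right)} = 8 + \frac{f + f}{x + \left(f + 3\right)} = 8 + \frac{2 f}{x + \left(3 + f\right)} = 8 + \frac{2 f}{3 + f + x}$)
$I{\left(-8,-5 \right)} \left(-75\right) - 145 = \frac{2 \left(12 + 4 \left(-5\right) + 5 \left(-8\right)\right)}{3 - 8 - 5} \left(-75\right) - 145 = \frac{2 \left(12 - 20 - 40\right)}{-10} \left(-75\right) - 145 = 2 \left(- \frac{1}{10}\right) \left(-48\right) \left(-75\right) - 145 = \frac{48}{5} \left(-75\right) - 145 = -720 - 145 = -865$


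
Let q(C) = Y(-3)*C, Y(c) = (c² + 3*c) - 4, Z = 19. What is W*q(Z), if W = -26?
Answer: 1976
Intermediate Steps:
Y(c) = -4 + c² + 3*c
q(C) = -4*C (q(C) = (-4 + (-3)² + 3*(-3))*C = (-4 + 9 - 9)*C = -4*C)
W*q(Z) = -(-104)*19 = -26*(-76) = 1976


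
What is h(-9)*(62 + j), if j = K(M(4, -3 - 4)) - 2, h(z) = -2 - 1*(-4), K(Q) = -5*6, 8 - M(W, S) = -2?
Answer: 60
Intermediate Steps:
M(W, S) = 10 (M(W, S) = 8 - 1*(-2) = 8 + 2 = 10)
K(Q) = -30
h(z) = 2 (h(z) = -2 + 4 = 2)
j = -32 (j = -30 - 2 = -32)
h(-9)*(62 + j) = 2*(62 - 32) = 2*30 = 60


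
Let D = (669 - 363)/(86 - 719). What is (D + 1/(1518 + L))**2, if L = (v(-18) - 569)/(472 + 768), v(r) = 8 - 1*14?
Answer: 1469592925972900/6305890766110321 ≈ 0.23305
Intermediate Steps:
v(r) = -6 (v(r) = 8 - 14 = -6)
L = -115/248 (L = (-6 - 569)/(472 + 768) = -575/1240 = -575*1/1240 = -115/248 ≈ -0.46371)
D = -102/211 (D = 306/(-633) = 306*(-1/633) = -102/211 ≈ -0.48341)
(D + 1/(1518 + L))**2 = (-102/211 + 1/(1518 - 115/248))**2 = (-102/211 + 1/(376349/248))**2 = (-102/211 + 248/376349)**2 = (-38335270/79409639)**2 = 1469592925972900/6305890766110321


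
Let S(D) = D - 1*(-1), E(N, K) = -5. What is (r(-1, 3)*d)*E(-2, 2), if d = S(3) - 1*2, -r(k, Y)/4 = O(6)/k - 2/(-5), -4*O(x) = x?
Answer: 76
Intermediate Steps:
O(x) = -x/4
r(k, Y) = -8/5 + 6/k (r(k, Y) = -4*((-1/4*6)/k - 2/(-5)) = -4*(-3/(2*k) - 2*(-1/5)) = -4*(-3/(2*k) + 2/5) = -4*(2/5 - 3/(2*k)) = -8/5 + 6/k)
S(D) = 1 + D (S(D) = D + 1 = 1 + D)
d = 2 (d = (1 + 3) - 1*2 = 4 - 2 = 2)
(r(-1, 3)*d)*E(-2, 2) = ((-8/5 + 6/(-1))*2)*(-5) = ((-8/5 + 6*(-1))*2)*(-5) = ((-8/5 - 6)*2)*(-5) = -38/5*2*(-5) = -76/5*(-5) = 76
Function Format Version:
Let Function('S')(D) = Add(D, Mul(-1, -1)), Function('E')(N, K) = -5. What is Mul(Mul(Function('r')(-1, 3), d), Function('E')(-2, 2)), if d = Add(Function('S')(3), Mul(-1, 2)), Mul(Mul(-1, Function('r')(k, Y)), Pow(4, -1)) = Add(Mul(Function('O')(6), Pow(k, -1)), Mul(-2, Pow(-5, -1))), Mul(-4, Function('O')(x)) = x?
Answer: 76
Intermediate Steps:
Function('O')(x) = Mul(Rational(-1, 4), x)
Function('r')(k, Y) = Add(Rational(-8, 5), Mul(6, Pow(k, -1))) (Function('r')(k, Y) = Mul(-4, Add(Mul(Mul(Rational(-1, 4), 6), Pow(k, -1)), Mul(-2, Pow(-5, -1)))) = Mul(-4, Add(Mul(Rational(-3, 2), Pow(k, -1)), Mul(-2, Rational(-1, 5)))) = Mul(-4, Add(Mul(Rational(-3, 2), Pow(k, -1)), Rational(2, 5))) = Mul(-4, Add(Rational(2, 5), Mul(Rational(-3, 2), Pow(k, -1)))) = Add(Rational(-8, 5), Mul(6, Pow(k, -1))))
Function('S')(D) = Add(1, D) (Function('S')(D) = Add(D, 1) = Add(1, D))
d = 2 (d = Add(Add(1, 3), Mul(-1, 2)) = Add(4, -2) = 2)
Mul(Mul(Function('r')(-1, 3), d), Function('E')(-2, 2)) = Mul(Mul(Add(Rational(-8, 5), Mul(6, Pow(-1, -1))), 2), -5) = Mul(Mul(Add(Rational(-8, 5), Mul(6, -1)), 2), -5) = Mul(Mul(Add(Rational(-8, 5), -6), 2), -5) = Mul(Mul(Rational(-38, 5), 2), -5) = Mul(Rational(-76, 5), -5) = 76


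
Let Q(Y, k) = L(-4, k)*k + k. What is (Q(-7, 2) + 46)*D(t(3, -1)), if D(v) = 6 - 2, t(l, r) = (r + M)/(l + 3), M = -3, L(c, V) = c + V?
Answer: 176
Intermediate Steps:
L(c, V) = V + c
t(l, r) = (-3 + r)/(3 + l) (t(l, r) = (r - 3)/(l + 3) = (-3 + r)/(3 + l))
Q(Y, k) = k + k*(-4 + k) (Q(Y, k) = (k - 4)*k + k = (-4 + k)*k + k = k*(-4 + k) + k = k + k*(-4 + k))
D(v) = 4
(Q(-7, 2) + 46)*D(t(3, -1)) = (2*(-3 + 2) + 46)*4 = (2*(-1) + 46)*4 = (-2 + 46)*4 = 44*4 = 176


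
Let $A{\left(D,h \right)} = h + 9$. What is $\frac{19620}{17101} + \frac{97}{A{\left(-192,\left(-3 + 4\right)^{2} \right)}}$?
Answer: $\frac{1854997}{171010} \approx 10.847$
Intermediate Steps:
$A{\left(D,h \right)} = 9 + h$
$\frac{19620}{17101} + \frac{97}{A{\left(-192,\left(-3 + 4\right)^{2} \right)}} = \frac{19620}{17101} + \frac{97}{9 + \left(-3 + 4\right)^{2}} = 19620 \cdot \frac{1}{17101} + \frac{97}{9 + 1^{2}} = \frac{19620}{17101} + \frac{97}{9 + 1} = \frac{19620}{17101} + \frac{97}{10} = \frac{1854997}{171010}$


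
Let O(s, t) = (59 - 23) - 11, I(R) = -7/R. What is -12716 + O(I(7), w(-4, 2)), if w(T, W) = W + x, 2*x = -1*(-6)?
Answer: -12691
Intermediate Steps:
x = 3 (x = (-1*(-6))/2 = (½)*6 = 3)
w(T, W) = 3 + W (w(T, W) = W + 3 = 3 + W)
O(s, t) = 25 (O(s, t) = 36 - 11 = 25)
-12716 + O(I(7), w(-4, 2)) = -12716 + 25 = -12691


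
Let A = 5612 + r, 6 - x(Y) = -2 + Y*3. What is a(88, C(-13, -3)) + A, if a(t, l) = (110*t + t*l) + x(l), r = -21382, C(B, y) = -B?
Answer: -4977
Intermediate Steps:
x(Y) = 8 - 3*Y (x(Y) = 6 - (-2 + Y*3) = 6 - (-2 + 3*Y) = 6 + (2 - 3*Y) = 8 - 3*Y)
a(t, l) = 8 - 3*l + 110*t + l*t (a(t, l) = (110*t + t*l) + (8 - 3*l) = (110*t + l*t) + (8 - 3*l) = 8 - 3*l + 110*t + l*t)
A = -15770 (A = 5612 - 21382 = -15770)
a(88, C(-13, -3)) + A = (8 - (-3)*(-13) + 110*88 - 1*(-13)*88) - 15770 = (8 - 3*13 + 9680 + 13*88) - 15770 = (8 - 39 + 9680 + 1144) - 15770 = 10793 - 15770 = -4977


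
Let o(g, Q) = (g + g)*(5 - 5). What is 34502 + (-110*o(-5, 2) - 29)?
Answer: 34473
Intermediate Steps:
o(g, Q) = 0 (o(g, Q) = (2*g)*0 = 0)
34502 + (-110*o(-5, 2) - 29) = 34502 + (-110*0 - 29) = 34502 + (0 - 29) = 34502 - 29 = 34473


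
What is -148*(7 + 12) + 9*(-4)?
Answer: -2848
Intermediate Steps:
-148*(7 + 12) + 9*(-4) = -148*19 - 36 = -2812 - 36 = -2848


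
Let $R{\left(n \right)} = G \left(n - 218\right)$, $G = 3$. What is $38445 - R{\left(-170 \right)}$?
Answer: $39609$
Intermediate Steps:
$R{\left(n \right)} = -654 + 3 n$ ($R{\left(n \right)} = 3 \left(n - 218\right) = 3 \left(-218 + n\right) = -654 + 3 n$)
$38445 - R{\left(-170 \right)} = 38445 - \left(-654 + 3 \left(-170\right)\right) = 38445 - \left(-654 - 510\right) = 38445 - -1164 = 38445 + 1164 = 39609$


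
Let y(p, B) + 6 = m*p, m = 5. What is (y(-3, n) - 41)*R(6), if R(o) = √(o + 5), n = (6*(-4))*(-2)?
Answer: -62*√11 ≈ -205.63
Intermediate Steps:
n = 48 (n = -24*(-2) = 48)
y(p, B) = -6 + 5*p
R(o) = √(5 + o)
(y(-3, n) - 41)*R(6) = ((-6 + 5*(-3)) - 41)*√(5 + 6) = ((-6 - 15) - 41)*√11 = (-21 - 41)*√11 = -62*√11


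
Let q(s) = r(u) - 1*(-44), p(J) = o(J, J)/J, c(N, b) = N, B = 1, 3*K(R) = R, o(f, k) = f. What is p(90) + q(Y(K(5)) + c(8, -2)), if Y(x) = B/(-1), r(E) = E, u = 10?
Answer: 55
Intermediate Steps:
K(R) = R/3
Y(x) = -1 (Y(x) = 1/(-1) = 1*(-1) = -1)
p(J) = 1 (p(J) = J/J = 1)
q(s) = 54 (q(s) = 10 - 1*(-44) = 10 + 44 = 54)
p(90) + q(Y(K(5)) + c(8, -2)) = 1 + 54 = 55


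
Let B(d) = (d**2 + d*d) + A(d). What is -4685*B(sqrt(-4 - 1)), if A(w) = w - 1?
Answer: 51535 - 4685*I*sqrt(5) ≈ 51535.0 - 10476.0*I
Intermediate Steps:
A(w) = -1 + w
B(d) = -1 + d + 2*d**2 (B(d) = (d**2 + d*d) + (-1 + d) = (d**2 + d**2) + (-1 + d) = 2*d**2 + (-1 + d) = -1 + d + 2*d**2)
-4685*B(sqrt(-4 - 1)) = -4685*(-1 + sqrt(-4 - 1) + 2*(sqrt(-4 - 1))**2) = -4685*(-1 + sqrt(-5) + 2*(sqrt(-5))**2) = -4685*(-1 + I*sqrt(5) + 2*(I*sqrt(5))**2) = -4685*(-1 + I*sqrt(5) + 2*(-5)) = -4685*(-1 + I*sqrt(5) - 10) = -4685*(-11 + I*sqrt(5)) = 51535 - 4685*I*sqrt(5)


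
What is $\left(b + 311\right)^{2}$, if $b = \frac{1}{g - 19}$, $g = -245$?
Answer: $\frac{6740902609}{69696} \approx 96719.0$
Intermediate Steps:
$b = - \frac{1}{264}$ ($b = \frac{1}{-245 - 19} = \frac{1}{-264} = - \frac{1}{264} \approx -0.0037879$)
$\left(b + 311\right)^{2} = \left(- \frac{1}{264} + 311\right)^{2} = \left(\frac{82103}{264}\right)^{2} = \frac{6740902609}{69696}$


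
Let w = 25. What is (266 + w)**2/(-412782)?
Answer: -28227/137594 ≈ -0.20515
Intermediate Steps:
(266 + w)**2/(-412782) = (266 + 25)**2/(-412782) = 291**2*(-1/412782) = 84681*(-1/412782) = -28227/137594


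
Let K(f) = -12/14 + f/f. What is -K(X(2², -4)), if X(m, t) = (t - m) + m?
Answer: -⅐ ≈ -0.14286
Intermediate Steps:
X(m, t) = t
K(f) = ⅐ (K(f) = -12*1/14 + 1 = -6/7 + 1 = ⅐)
-K(X(2², -4)) = -1*⅐ = -⅐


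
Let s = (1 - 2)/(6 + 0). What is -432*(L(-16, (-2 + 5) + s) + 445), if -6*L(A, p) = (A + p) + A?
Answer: -194340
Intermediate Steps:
s = -⅙ (s = -1/6 = -1*⅙ = -⅙ ≈ -0.16667)
L(A, p) = -A/3 - p/6 (L(A, p) = -((A + p) + A)/6 = -(p + 2*A)/6 = -A/3 - p/6)
-432*(L(-16, (-2 + 5) + s) + 445) = -432*((-⅓*(-16) - ((-2 + 5) - ⅙)/6) + 445) = -432*((16/3 - (3 - ⅙)/6) + 445) = -432*((16/3 - ⅙*17/6) + 445) = -432*((16/3 - 17/36) + 445) = -432*(175/36 + 445) = -432*16195/36 = -194340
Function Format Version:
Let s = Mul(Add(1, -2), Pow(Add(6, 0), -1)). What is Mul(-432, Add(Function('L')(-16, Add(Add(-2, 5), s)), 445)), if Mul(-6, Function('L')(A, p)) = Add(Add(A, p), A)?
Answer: -194340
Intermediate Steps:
s = Rational(-1, 6) (s = Mul(-1, Pow(6, -1)) = Mul(-1, Rational(1, 6)) = Rational(-1, 6) ≈ -0.16667)
Function('L')(A, p) = Add(Mul(Rational(-1, 3), A), Mul(Rational(-1, 6), p)) (Function('L')(A, p) = Mul(Rational(-1, 6), Add(Add(A, p), A)) = Mul(Rational(-1, 6), Add(p, Mul(2, A))) = Add(Mul(Rational(-1, 3), A), Mul(Rational(-1, 6), p)))
Mul(-432, Add(Function('L')(-16, Add(Add(-2, 5), s)), 445)) = Mul(-432, Add(Add(Mul(Rational(-1, 3), -16), Mul(Rational(-1, 6), Add(Add(-2, 5), Rational(-1, 6)))), 445)) = Mul(-432, Add(Add(Rational(16, 3), Mul(Rational(-1, 6), Add(3, Rational(-1, 6)))), 445)) = Mul(-432, Add(Add(Rational(16, 3), Mul(Rational(-1, 6), Rational(17, 6))), 445)) = Mul(-432, Add(Add(Rational(16, 3), Rational(-17, 36)), 445)) = Mul(-432, Add(Rational(175, 36), 445)) = Mul(-432, Rational(16195, 36)) = -194340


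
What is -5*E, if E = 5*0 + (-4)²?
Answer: -80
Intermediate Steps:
E = 16 (E = 0 + 16 = 16)
-5*E = -5*16 = -80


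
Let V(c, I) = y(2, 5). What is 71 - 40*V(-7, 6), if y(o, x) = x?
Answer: -129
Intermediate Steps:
V(c, I) = 5
71 - 40*V(-7, 6) = 71 - 40*5 = 71 - 200 = -129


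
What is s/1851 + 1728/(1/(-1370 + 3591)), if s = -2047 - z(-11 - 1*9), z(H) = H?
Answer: 7103928661/1851 ≈ 3.8379e+6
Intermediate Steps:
s = -2027 (s = -2047 - (-11 - 1*9) = -2047 - (-11 - 9) = -2047 - 1*(-20) = -2047 + 20 = -2027)
s/1851 + 1728/(1/(-1370 + 3591)) = -2027/1851 + 1728/(1/(-1370 + 3591)) = -2027*1/1851 + 1728/(1/2221) = -2027/1851 + 1728/(1/2221) = -2027/1851 + 1728*2221 = -2027/1851 + 3837888 = 7103928661/1851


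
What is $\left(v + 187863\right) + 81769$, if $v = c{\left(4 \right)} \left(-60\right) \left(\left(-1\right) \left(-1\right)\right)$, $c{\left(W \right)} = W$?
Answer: $269392$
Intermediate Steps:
$v = -240$ ($v = 4 \left(-60\right) \left(\left(-1\right) \left(-1\right)\right) = \left(-240\right) 1 = -240$)
$\left(v + 187863\right) + 81769 = \left(-240 + 187863\right) + 81769 = 187623 + 81769 = 269392$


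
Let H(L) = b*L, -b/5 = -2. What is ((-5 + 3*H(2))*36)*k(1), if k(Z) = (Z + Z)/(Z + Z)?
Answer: 1980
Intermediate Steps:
b = 10 (b = -5*(-2) = 10)
H(L) = 10*L
k(Z) = 1 (k(Z) = (2*Z)/((2*Z)) = (2*Z)*(1/(2*Z)) = 1)
((-5 + 3*H(2))*36)*k(1) = ((-5 + 3*(10*2))*36)*1 = ((-5 + 3*20)*36)*1 = ((-5 + 60)*36)*1 = (55*36)*1 = 1980*1 = 1980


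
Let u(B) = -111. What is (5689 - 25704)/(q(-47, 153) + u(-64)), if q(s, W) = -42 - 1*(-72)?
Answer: 20015/81 ≈ 247.10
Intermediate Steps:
q(s, W) = 30 (q(s, W) = -42 + 72 = 30)
(5689 - 25704)/(q(-47, 153) + u(-64)) = (5689 - 25704)/(30 - 111) = -20015/(-81) = -20015*(-1/81) = 20015/81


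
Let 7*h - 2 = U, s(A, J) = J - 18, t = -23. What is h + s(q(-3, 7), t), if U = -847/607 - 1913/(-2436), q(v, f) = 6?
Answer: -422317921/10350564 ≈ -40.801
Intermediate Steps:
s(A, J) = -18 + J
U = -902101/1478652 (U = -847*1/607 - 1913*(-1/2436) = -847/607 + 1913/2436 = -902101/1478652 ≈ -0.61008)
h = 2055203/10350564 (h = 2/7 + (1/7)*(-902101/1478652) = 2/7 - 902101/10350564 = 2055203/10350564 ≈ 0.19856)
h + s(q(-3, 7), t) = 2055203/10350564 + (-18 - 23) = 2055203/10350564 - 41 = -422317921/10350564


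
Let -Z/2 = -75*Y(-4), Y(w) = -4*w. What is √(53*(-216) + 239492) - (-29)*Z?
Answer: 69600 + 2*√57011 ≈ 70078.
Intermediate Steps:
Z = 2400 (Z = -(-150)*(-4*(-4)) = -(-150)*16 = -2*(-1200) = 2400)
√(53*(-216) + 239492) - (-29)*Z = √(53*(-216) + 239492) - (-29)*2400 = √(-11448 + 239492) - 1*(-69600) = √228044 + 69600 = 2*√57011 + 69600 = 69600 + 2*√57011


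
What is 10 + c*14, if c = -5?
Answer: -60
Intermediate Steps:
10 + c*14 = 10 - 5*14 = 10 - 70 = -60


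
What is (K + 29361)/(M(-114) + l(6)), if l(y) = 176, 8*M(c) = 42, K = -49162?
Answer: -79204/725 ≈ -109.25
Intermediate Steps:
M(c) = 21/4 (M(c) = (⅛)*42 = 21/4)
(K + 29361)/(M(-114) + l(6)) = (-49162 + 29361)/(21/4 + 176) = -19801/725/4 = -19801*4/725 = -79204/725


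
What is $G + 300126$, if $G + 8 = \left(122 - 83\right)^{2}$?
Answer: $301639$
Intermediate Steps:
$G = 1513$ ($G = -8 + \left(122 - 83\right)^{2} = -8 + 39^{2} = -8 + 1521 = 1513$)
$G + 300126 = 1513 + 300126 = 301639$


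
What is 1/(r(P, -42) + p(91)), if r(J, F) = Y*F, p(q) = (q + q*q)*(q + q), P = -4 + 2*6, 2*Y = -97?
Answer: 1/1525741 ≈ 6.5542e-7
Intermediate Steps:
Y = -97/2 (Y = (½)*(-97) = -97/2 ≈ -48.500)
P = 8 (P = -4 + 12 = 8)
p(q) = 2*q*(q + q²) (p(q) = (q + q²)*(2*q) = 2*q*(q + q²))
r(J, F) = -97*F/2
1/(r(P, -42) + p(91)) = 1/(-97/2*(-42) + 2*91²*(1 + 91)) = 1/(2037 + 2*8281*92) = 1/(2037 + 1523704) = 1/1525741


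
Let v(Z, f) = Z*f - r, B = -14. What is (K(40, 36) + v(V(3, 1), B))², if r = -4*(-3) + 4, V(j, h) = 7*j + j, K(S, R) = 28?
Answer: 104976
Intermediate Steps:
V(j, h) = 8*j
r = 16 (r = 12 + 4 = 16)
v(Z, f) = -16 + Z*f (v(Z, f) = Z*f - 1*16 = Z*f - 16 = -16 + Z*f)
(K(40, 36) + v(V(3, 1), B))² = (28 + (-16 + (8*3)*(-14)))² = (28 + (-16 + 24*(-14)))² = (28 + (-16 - 336))² = (28 - 352)² = (-324)² = 104976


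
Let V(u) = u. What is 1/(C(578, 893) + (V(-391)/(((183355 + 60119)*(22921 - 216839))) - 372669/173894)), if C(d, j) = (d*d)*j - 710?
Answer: 34496763755916/10291636855978236982049 ≈ 3.3519e-9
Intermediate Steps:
C(d, j) = -710 + j*d² (C(d, j) = d²*j - 710 = j*d² - 710 = -710 + j*d²)
1/(C(578, 893) + (V(-391)/(((183355 + 60119)*(22921 - 216839))) - 372669/173894)) = 1/((-710 + 893*578²) + (-391*1/((22921 - 216839)*(183355 + 60119)) - 372669/173894)) = 1/((-710 + 893*334084) + (-391/(243474*(-193918)) - 372669*1/173894)) = 1/((-710 + 298337012) + (-391/(-47213991132) - 372669/173894)) = 1/(298336302 + (-391*(-1/47213991132) - 372669/173894)) = 1/(298336302 + (23/2777293596 - 372669/173894)) = 1/(298336302 - 73929373080583/34496763755916) = 1/(10291636855978236982049/34496763755916) = 34496763755916/10291636855978236982049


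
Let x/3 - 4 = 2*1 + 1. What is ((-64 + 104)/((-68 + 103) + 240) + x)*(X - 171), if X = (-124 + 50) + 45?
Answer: -46520/11 ≈ -4229.1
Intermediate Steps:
X = -29 (X = -74 + 45 = -29)
x = 21 (x = 12 + 3*(2*1 + 1) = 12 + 3*(2 + 1) = 12 + 3*3 = 12 + 9 = 21)
((-64 + 104)/((-68 + 103) + 240) + x)*(X - 171) = ((-64 + 104)/((-68 + 103) + 240) + 21)*(-29 - 171) = (40/(35 + 240) + 21)*(-200) = (40/275 + 21)*(-200) = (40*(1/275) + 21)*(-200) = (8/55 + 21)*(-200) = (1163/55)*(-200) = -46520/11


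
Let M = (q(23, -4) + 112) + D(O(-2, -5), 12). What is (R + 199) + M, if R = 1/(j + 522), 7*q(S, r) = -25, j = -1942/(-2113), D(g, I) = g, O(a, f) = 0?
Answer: 2377819847/7734496 ≈ 307.43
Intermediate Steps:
j = 1942/2113 (j = -1942*(-1/2113) = 1942/2113 ≈ 0.91907)
q(S, r) = -25/7 (q(S, r) = (1/7)*(-25) = -25/7)
M = 759/7 (M = (-25/7 + 112) + 0 = 759/7 + 0 = 759/7 ≈ 108.43)
R = 2113/1104928 (R = 1/(1942/2113 + 522) = 1/(1104928/2113) = 2113/1104928 ≈ 0.0019123)
(R + 199) + M = (2113/1104928 + 199) + 759/7 = 219882785/1104928 + 759/7 = 2377819847/7734496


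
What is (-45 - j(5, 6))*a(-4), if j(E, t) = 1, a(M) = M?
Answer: 184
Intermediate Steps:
(-45 - j(5, 6))*a(-4) = (-45 - 1*1)*(-4) = (-45 - 1)*(-4) = -46*(-4) = 184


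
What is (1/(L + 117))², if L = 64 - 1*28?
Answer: 1/23409 ≈ 4.2719e-5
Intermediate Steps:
L = 36 (L = 64 - 28 = 36)
(1/(L + 117))² = (1/(36 + 117))² = (1/153)² = 1/23409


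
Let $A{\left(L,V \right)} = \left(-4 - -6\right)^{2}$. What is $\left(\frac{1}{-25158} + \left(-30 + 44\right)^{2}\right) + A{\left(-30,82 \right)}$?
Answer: $\frac{5031599}{25158} \approx 200.0$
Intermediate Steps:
$A{\left(L,V \right)} = 4$ ($A{\left(L,V \right)} = \left(-4 + 6\right)^{2} = 2^{2} = 4$)
$\left(\frac{1}{-25158} + \left(-30 + 44\right)^{2}\right) + A{\left(-30,82 \right)} = \left(\frac{1}{-25158} + \left(-30 + 44\right)^{2}\right) + 4 = \left(- \frac{1}{25158} + 14^{2}\right) + 4 = \left(- \frac{1}{25158} + 196\right) + 4 = \frac{4930967}{25158} + 4 = \frac{5031599}{25158}$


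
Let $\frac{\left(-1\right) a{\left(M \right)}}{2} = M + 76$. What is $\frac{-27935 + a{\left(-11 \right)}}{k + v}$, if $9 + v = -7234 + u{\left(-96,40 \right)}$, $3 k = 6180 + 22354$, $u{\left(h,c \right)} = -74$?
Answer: $- \frac{84195}{6583} \approx -12.79$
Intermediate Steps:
$a{\left(M \right)} = -152 - 2 M$ ($a{\left(M \right)} = - 2 \left(M + 76\right) = - 2 \left(76 + M\right) = -152 - 2 M$)
$k = \frac{28534}{3}$ ($k = \frac{6180 + 22354}{3} = \frac{1}{3} \cdot 28534 = \frac{28534}{3} \approx 9511.3$)
$v = -7317$ ($v = -9 - 7308 = -7317$)
$\frac{-27935 + a{\left(-11 \right)}}{k + v} = \frac{-27935 - 130}{\frac{28534}{3} - 7317} = \frac{-27935 + \left(-152 + 22\right)}{\frac{6583}{3}} = \left(-27935 - 130\right) \frac{3}{6583} = \left(-28065\right) \frac{3}{6583} = - \frac{84195}{6583}$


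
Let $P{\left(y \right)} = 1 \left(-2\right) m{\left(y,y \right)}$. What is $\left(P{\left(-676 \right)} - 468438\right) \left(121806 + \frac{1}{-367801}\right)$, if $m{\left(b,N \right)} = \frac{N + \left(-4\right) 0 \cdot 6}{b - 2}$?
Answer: $- \frac{7114350413300844590}{124684539} \approx -5.7059 \cdot 10^{10}$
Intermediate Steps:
$m{\left(b,N \right)} = \frac{N}{-2 + b}$ ($m{\left(b,N \right)} = \frac{N + 0 \cdot 6}{-2 + b} = \frac{N + 0}{-2 + b} = \frac{N}{-2 + b}$)
$P{\left(y \right)} = - \frac{2 y}{-2 + y}$ ($P{\left(y \right)} = 1 \left(-2\right) \frac{y}{-2 + y} = - 2 \frac{y}{-2 + y} = - \frac{2 y}{-2 + y}$)
$\left(P{\left(-676 \right)} - 468438\right) \left(121806 + \frac{1}{-367801}\right) = \left(\left(-2\right) \left(-676\right) \frac{1}{-2 - 676} - 468438\right) \left(121806 + \frac{1}{-367801}\right) = \left(\left(-2\right) \left(-676\right) \frac{1}{-678} - 468438\right) \left(121806 - \frac{1}{367801}\right) = \left(\left(-2\right) \left(-676\right) \left(- \frac{1}{678}\right) - 468438\right) \frac{44800368605}{367801} = \left(- \frac{676}{339} - 468438\right) \frac{44800368605}{367801} = \left(- \frac{158801158}{339}\right) \frac{44800368605}{367801} = - \frac{7114350413300844590}{124684539}$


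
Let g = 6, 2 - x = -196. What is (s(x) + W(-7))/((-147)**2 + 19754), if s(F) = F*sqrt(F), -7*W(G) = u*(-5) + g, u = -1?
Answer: -11/289541 + 594*sqrt(22)/41363 ≈ 0.067320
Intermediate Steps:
x = 198 (x = 2 - 1*(-196) = 2 + 196 = 198)
W(G) = -11/7 (W(G) = -(-1*(-5) + 6)/7 = -(5 + 6)/7 = -1/7*11 = -11/7)
s(F) = F**(3/2)
(s(x) + W(-7))/((-147)**2 + 19754) = (198**(3/2) - 11/7)/((-147)**2 + 19754) = (594*sqrt(22) - 11/7)/(21609 + 19754) = (-11/7 + 594*sqrt(22))/41363 = (-11/7 + 594*sqrt(22))*(1/41363) = -11/289541 + 594*sqrt(22)/41363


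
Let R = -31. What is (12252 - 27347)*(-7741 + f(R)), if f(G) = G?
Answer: 117318340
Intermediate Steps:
(12252 - 27347)*(-7741 + f(R)) = (12252 - 27347)*(-7741 - 31) = -15095*(-7772) = 117318340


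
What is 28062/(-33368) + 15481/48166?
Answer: -208766071/401800772 ≈ -0.51958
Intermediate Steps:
28062/(-33368) + 15481/48166 = 28062*(-1/33368) + 15481*(1/48166) = -14031/16684 + 15481/48166 = -208766071/401800772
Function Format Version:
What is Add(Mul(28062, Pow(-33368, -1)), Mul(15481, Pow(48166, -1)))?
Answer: Rational(-208766071, 401800772) ≈ -0.51958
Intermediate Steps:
Add(Mul(28062, Pow(-33368, -1)), Mul(15481, Pow(48166, -1))) = Add(Mul(28062, Rational(-1, 33368)), Mul(15481, Rational(1, 48166))) = Add(Rational(-14031, 16684), Rational(15481, 48166)) = Rational(-208766071, 401800772)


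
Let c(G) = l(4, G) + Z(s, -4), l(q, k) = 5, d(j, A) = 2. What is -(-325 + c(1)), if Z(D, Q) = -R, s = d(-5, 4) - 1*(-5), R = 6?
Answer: 326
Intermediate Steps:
s = 7 (s = 2 - 1*(-5) = 2 + 5 = 7)
Z(D, Q) = -6 (Z(D, Q) = -1*6 = -6)
c(G) = -1 (c(G) = 5 - 6 = -1)
-(-325 + c(1)) = -(-325 - 1) = -1*(-326) = 326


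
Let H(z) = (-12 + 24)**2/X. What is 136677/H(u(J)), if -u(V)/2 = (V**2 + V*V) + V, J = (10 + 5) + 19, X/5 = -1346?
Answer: -153306035/24 ≈ -6.3878e+6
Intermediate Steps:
X = -6730 (X = 5*(-1346) = -6730)
J = 34 (J = 15 + 19 = 34)
u(V) = -4*V**2 - 2*V (u(V) = -2*((V**2 + V*V) + V) = -2*((V**2 + V**2) + V) = -2*(2*V**2 + V) = -2*(V + 2*V**2) = -4*V**2 - 2*V)
H(z) = -72/3365 (H(z) = (-12 + 24)**2/(-6730) = 12**2*(-1/6730) = 144*(-1/6730) = -72/3365)
136677/H(u(J)) = 136677/(-72/3365) = 136677*(-3365/72) = -153306035/24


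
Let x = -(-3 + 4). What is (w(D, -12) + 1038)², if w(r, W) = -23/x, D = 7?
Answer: 1125721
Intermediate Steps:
x = -1 (x = -1*1 = -1)
w(r, W) = 23 (w(r, W) = -23/(-1) = -23*(-1) = 23)
(w(D, -12) + 1038)² = (23 + 1038)² = 1061² = 1125721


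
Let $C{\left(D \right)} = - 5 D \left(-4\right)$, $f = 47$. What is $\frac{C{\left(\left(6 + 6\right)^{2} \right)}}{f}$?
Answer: $\frac{2880}{47} \approx 61.277$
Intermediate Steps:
$C{\left(D \right)} = 20 D$
$\frac{C{\left(\left(6 + 6\right)^{2} \right)}}{f} = \frac{20 \left(6 + 6\right)^{2}}{47} = 20 \cdot 12^{2} \cdot \frac{1}{47} = 20 \cdot 144 \cdot \frac{1}{47} = 2880 \cdot \frac{1}{47} = \frac{2880}{47}$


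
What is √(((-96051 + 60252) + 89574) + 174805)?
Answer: 2*√57145 ≈ 478.10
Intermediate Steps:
√(((-96051 + 60252) + 89574) + 174805) = √((-35799 + 89574) + 174805) = √(53775 + 174805) = √228580 = 2*√57145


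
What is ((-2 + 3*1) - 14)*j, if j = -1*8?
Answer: 104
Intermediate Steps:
j = -8
((-2 + 3*1) - 14)*j = ((-2 + 3*1) - 14)*(-8) = ((-2 + 3) - 14)*(-8) = (1 - 14)*(-8) = -13*(-8) = 104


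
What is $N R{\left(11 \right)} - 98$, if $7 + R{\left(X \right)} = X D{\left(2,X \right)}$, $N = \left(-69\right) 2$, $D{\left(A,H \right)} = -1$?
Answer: $2386$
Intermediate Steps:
$N = -138$
$R{\left(X \right)} = -7 - X$ ($R{\left(X \right)} = -7 + X \left(-1\right) = -7 - X$)
$N R{\left(11 \right)} - 98 = - 138 \left(-7 - 11\right) - 98 = \left(-138\right) \left(-18\right) - 98 = 2484 - 98 = 2386$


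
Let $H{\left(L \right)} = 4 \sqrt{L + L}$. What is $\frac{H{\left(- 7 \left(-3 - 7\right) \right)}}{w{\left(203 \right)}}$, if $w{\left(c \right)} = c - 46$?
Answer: $\frac{8 \sqrt{35}}{157} \approx 0.30146$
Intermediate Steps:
$w{\left(c \right)} = -46 + c$
$H{\left(L \right)} = 4 \sqrt{2} \sqrt{L}$ ($H{\left(L \right)} = 4 \sqrt{2 L} = 4 \sqrt{2} \sqrt{L}$)
$\frac{H{\left(- 7 \left(-3 - 7\right) \right)}}{w{\left(203 \right)}} = \frac{4 \sqrt{2} \sqrt{- 7 \left(-3 - 7\right)}}{-46 + 203} = \frac{4 \sqrt{2} \sqrt{\left(-7\right) \left(-10\right)}}{157} = 4 \sqrt{2} \sqrt{70} \cdot \frac{1}{157} = 8 \sqrt{35} \cdot \frac{1}{157} = \frac{8 \sqrt{35}}{157}$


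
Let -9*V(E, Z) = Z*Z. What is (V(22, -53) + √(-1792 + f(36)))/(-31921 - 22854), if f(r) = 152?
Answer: 2809/492975 - 2*I*√410/54775 ≈ 0.0056981 - 0.00073933*I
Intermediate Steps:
V(E, Z) = -Z²/9 (V(E, Z) = -Z*Z/9 = -Z²/9)
(V(22, -53) + √(-1792 + f(36)))/(-31921 - 22854) = (-⅑*(-53)² + √(-1792 + 152))/(-31921 - 22854) = (-⅑*2809 + √(-1640))/(-54775) = (-2809/9 + 2*I*√410)*(-1/54775) = 2809/492975 - 2*I*√410/54775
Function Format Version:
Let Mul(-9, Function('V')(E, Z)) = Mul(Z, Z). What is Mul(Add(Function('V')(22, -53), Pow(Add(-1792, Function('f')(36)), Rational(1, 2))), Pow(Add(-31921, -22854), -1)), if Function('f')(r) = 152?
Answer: Add(Rational(2809, 492975), Mul(Rational(-2, 54775), I, Pow(410, Rational(1, 2)))) ≈ Add(0.0056981, Mul(-0.00073933, I))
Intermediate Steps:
Function('V')(E, Z) = Mul(Rational(-1, 9), Pow(Z, 2)) (Function('V')(E, Z) = Mul(Rational(-1, 9), Mul(Z, Z)) = Mul(Rational(-1, 9), Pow(Z, 2)))
Mul(Add(Function('V')(22, -53), Pow(Add(-1792, Function('f')(36)), Rational(1, 2))), Pow(Add(-31921, -22854), -1)) = Mul(Add(Mul(Rational(-1, 9), Pow(-53, 2)), Pow(Add(-1792, 152), Rational(1, 2))), Pow(Add(-31921, -22854), -1)) = Mul(Add(Mul(Rational(-1, 9), 2809), Pow(-1640, Rational(1, 2))), Pow(-54775, -1)) = Mul(Add(Rational(-2809, 9), Mul(2, I, Pow(410, Rational(1, 2)))), Rational(-1, 54775)) = Add(Rational(2809, 492975), Mul(Rational(-2, 54775), I, Pow(410, Rational(1, 2))))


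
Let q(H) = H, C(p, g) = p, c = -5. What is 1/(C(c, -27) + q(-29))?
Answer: -1/34 ≈ -0.029412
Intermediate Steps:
1/(C(c, -27) + q(-29)) = 1/(-5 - 29) = 1/(-34) = -1/34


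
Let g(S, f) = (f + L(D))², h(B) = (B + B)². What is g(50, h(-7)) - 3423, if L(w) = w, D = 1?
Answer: 35386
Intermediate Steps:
h(B) = 4*B² (h(B) = (2*B)² = 4*B²)
g(S, f) = (1 + f)² (g(S, f) = (f + 1)² = (1 + f)²)
g(50, h(-7)) - 3423 = (1 + 4*(-7)²)² - 3423 = (1 + 4*49)² - 3423 = (1 + 196)² - 3423 = 197² - 3423 = 38809 - 3423 = 35386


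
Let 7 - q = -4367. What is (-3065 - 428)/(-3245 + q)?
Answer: -3493/1129 ≈ -3.0939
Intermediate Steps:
q = 4374 (q = 7 - 1*(-4367) = 7 + 4367 = 4374)
(-3065 - 428)/(-3245 + q) = (-3065 - 428)/(-3245 + 4374) = -3493/1129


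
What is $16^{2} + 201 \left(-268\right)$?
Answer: $-53612$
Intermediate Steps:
$16^{2} + 201 \left(-268\right) = 256 - 53868 = -53612$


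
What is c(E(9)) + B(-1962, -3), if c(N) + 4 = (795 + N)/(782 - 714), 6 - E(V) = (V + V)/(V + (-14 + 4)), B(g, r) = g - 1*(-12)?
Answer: -132053/68 ≈ -1942.0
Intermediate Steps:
B(g, r) = 12 + g (B(g, r) = g + 12 = 12 + g)
E(V) = 6 - 2*V/(-10 + V) (E(V) = 6 - (V + V)/(V + (-14 + 4)) = 6 - 2*V/(V - 10) = 6 - 2*V/(-10 + V))
c(N) = 523/68 + N/68 (c(N) = -4 + (795 + N)/(782 - 714) = -4 + (795 + N)/68 = -4 + (795 + N)*(1/68) = -4 + (795/68 + N/68) = 523/68 + N/68)
c(E(9)) + B(-1962, -3) = (523/68 + (4*(-15 + 9)/(-10 + 9))/68) + (12 - 1962) = (523/68 + (4*(-6)/(-1))/68) - 1950 = (523/68 + (4*(-1)*(-6))/68) - 1950 = (523/68 + (1/68)*24) - 1950 = (523/68 + 6/17) - 1950 = 547/68 - 1950 = -132053/68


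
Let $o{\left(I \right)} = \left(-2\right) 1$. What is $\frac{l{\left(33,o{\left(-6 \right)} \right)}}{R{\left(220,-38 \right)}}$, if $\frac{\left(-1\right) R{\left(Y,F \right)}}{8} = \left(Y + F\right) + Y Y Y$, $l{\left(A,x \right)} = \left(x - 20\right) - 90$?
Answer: $\frac{7}{5324091} \approx 1.3148 \cdot 10^{-6}$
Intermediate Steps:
$o{\left(I \right)} = -2$
$l{\left(A,x \right)} = -110 + x$ ($l{\left(A,x \right)} = \left(-20 + x\right) - 90 = -110 + x$)
$R{\left(Y,F \right)} = - 8 F - 8 Y - 8 Y^{3}$ ($R{\left(Y,F \right)} = - 8 \left(\left(Y + F\right) + Y Y Y\right) = - 8 \left(\left(F + Y\right) + Y^{2} Y\right) = - 8 \left(\left(F + Y\right) + Y^{3}\right) = - 8 \left(F + Y + Y^{3}\right) = - 8 F - 8 Y - 8 Y^{3}$)
$\frac{l{\left(33,o{\left(-6 \right)} \right)}}{R{\left(220,-38 \right)}} = \frac{-110 - 2}{\left(-8\right) \left(-38\right) - 1760 - 8 \cdot 220^{3}} = - \frac{112}{304 - 1760 - 85184000} = - \frac{112}{-85185456} = \left(-112\right) \left(- \frac{1}{85185456}\right) = \frac{7}{5324091}$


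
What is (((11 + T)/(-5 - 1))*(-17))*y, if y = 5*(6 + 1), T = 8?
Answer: 11305/6 ≈ 1884.2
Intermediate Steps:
y = 35 (y = 5*7 = 35)
(((11 + T)/(-5 - 1))*(-17))*y = (((11 + 8)/(-5 - 1))*(-17))*35 = ((19/(-6))*(-17))*35 = ((19*(-⅙))*(-17))*35 = -19/6*(-17)*35 = (323/6)*35 = 11305/6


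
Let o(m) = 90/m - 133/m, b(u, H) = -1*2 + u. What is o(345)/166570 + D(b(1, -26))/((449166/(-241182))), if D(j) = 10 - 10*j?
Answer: -46199741820023/4302010885650 ≈ -10.739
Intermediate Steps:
b(u, H) = -2 + u
o(m) = -43/m
o(345)/166570 + D(b(1, -26))/((449166/(-241182))) = -43/345/166570 + (10 - 10*(-2 + 1))/((449166/(-241182))) = -43*1/345*(1/166570) + (10 - 10*(-1))/((449166*(-1/241182))) = -43/345*1/166570 + (10 + 10)/(-74861/40197) = -43/57466650 + 20*(-40197/74861) = -43/57466650 - 803940/74861 = -46199741820023/4302010885650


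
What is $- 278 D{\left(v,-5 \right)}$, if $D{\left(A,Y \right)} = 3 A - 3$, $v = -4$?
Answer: $4170$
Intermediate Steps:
$D{\left(A,Y \right)} = -3 + 3 A$
$- 278 D{\left(v,-5 \right)} = - 278 \left(-3 + 3 \left(-4\right)\right) = - 278 \left(-3 - 12\right) = \left(-278\right) \left(-15\right) = 4170$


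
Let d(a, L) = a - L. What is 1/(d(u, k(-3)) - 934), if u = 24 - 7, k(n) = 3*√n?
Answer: I/(-917*I + 3*√3) ≈ -0.0010905 + 6.1792e-6*I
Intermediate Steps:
u = 17
1/(d(u, k(-3)) - 934) = 1/((17 - 3*√(-3)) - 934) = 1/((17 - 3*I*√3) - 934) = 1/(-917 - 3*I*√3)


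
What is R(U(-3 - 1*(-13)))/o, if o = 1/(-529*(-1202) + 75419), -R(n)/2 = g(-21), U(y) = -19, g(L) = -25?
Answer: 35563850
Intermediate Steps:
R(n) = 50 (R(n) = -2*(-25) = 50)
o = 1/711277 (o = 1/(635858 + 75419) = 1/711277 ≈ 1.4059e-6)
R(U(-3 - 1*(-13)))/o = 50/(1/711277) = 50*711277 = 35563850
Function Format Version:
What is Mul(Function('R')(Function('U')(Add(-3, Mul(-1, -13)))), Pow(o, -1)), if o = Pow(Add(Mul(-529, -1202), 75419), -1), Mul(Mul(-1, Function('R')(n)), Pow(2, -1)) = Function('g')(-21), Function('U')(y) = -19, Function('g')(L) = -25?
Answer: 35563850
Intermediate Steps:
Function('R')(n) = 50 (Function('R')(n) = Mul(-2, -25) = 50)
o = Rational(1, 711277) (o = Pow(Add(635858, 75419), -1) = Pow(711277, -1) = Rational(1, 711277) ≈ 1.4059e-6)
Mul(Function('R')(Function('U')(Add(-3, Mul(-1, -13)))), Pow(o, -1)) = Mul(50, Pow(Rational(1, 711277), -1)) = Mul(50, 711277) = 35563850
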